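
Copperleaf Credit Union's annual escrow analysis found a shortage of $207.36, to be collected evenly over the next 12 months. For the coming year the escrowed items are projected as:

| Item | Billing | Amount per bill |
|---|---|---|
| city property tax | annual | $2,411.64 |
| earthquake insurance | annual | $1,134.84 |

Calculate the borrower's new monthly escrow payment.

$312.82

City property tax: $2,411.64
Earthquake insurance: $1,134.84
Total per year = $2,411.64 + $1,134.84 = $3,546.48
Monthly = $3,546.48 / 12 = $295.54
Shortage spread = $207.36 ÷ 12 = $17.28/mo
New monthly escrow = $295.54 + $17.28 = $312.82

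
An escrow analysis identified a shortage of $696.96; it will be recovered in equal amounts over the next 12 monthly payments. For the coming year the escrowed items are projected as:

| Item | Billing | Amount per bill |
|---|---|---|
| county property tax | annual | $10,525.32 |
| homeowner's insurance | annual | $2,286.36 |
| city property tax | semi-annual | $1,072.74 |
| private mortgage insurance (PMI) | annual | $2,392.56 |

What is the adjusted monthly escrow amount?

County property tax — $10,525.32/yr
Homeowner's insurance — $2,286.36/yr
City property tax — $1,072.74 × 2 = $2,145.48/yr
Private mortgage insurance (PMI) — $2,392.56/yr
Annual escrow total = $17,349.72
Base monthly escrow = $17,349.72 / 12 = $1,445.81
Monthly shortage recovery: $696.96 / 12 = $58.08
Adjusted monthly = $1,445.81 + $58.08 = $1,503.89

$1,503.89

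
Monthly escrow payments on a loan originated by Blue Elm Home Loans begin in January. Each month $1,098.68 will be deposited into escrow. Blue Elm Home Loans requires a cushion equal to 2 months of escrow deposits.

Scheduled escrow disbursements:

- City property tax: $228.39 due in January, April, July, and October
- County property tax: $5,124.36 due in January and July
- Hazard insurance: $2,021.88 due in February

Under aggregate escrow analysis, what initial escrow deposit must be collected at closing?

Cushion = 2 × $1,098.68 = $2,197.36
Trial balance (start $0, +$1,098.68 each month, − disbursements):
  Jan: +$1,098.68 − $5,352.75 → -$4,254.07
  Feb: +$1,098.68 − $2,021.88 → -$5,177.27
  Mar: +$1,098.68 → -$4,078.59
  Apr: +$1,098.68 − $228.39 → -$3,208.30
  May: +$1,098.68 → -$2,109.62
  Jun: +$1,098.68 → -$1,010.94
  Jul: +$1,098.68 − $5,352.75 → -$5,265.01
  Aug: +$1,098.68 → -$4,166.33
  Sep: +$1,098.68 → -$3,067.65
  Oct: +$1,098.68 − $228.39 → -$2,197.36
  Nov: +$1,098.68 → -$1,098.68
  Dec: +$1,098.68 → $0.00
Lowest trial balance = -$5,265.01 (Jul)
Initial deposit = cushion − low point = $2,197.36 − (-$5,265.01) = $7,462.37

$7,462.37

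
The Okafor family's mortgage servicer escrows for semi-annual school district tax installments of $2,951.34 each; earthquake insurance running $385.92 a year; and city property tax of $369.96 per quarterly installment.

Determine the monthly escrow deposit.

$647.37

School district tax = $2,951.34 × 2 = $5,902.68/yr
Earthquake insurance = $385.92/yr
City property tax = $369.96 × 4 = $1,479.84/yr
Total annual escrow = $7,768.44
Per month = $7,768.44 ÷ 12 = $647.37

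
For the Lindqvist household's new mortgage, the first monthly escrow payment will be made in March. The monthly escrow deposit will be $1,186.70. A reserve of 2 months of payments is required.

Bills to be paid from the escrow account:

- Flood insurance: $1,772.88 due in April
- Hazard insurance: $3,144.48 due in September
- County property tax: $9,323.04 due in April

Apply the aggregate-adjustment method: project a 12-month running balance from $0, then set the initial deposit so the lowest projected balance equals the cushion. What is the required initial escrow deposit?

Cushion = 2 × $1,186.70 = $2,373.40
Trial balance (start $0, +$1,186.70 each month, − disbursements):
  Mar: +$1,186.70 → $1,186.70
  Apr: +$1,186.70 − $11,095.92 → -$8,722.52
  May: +$1,186.70 → -$7,535.82
  Jun: +$1,186.70 → -$6,349.12
  Jul: +$1,186.70 → -$5,162.42
  Aug: +$1,186.70 → -$3,975.72
  Sep: +$1,186.70 − $3,144.48 → -$5,933.50
  Oct: +$1,186.70 → -$4,746.80
  Nov: +$1,186.70 → -$3,560.10
  Dec: +$1,186.70 → -$2,373.40
  Jan: +$1,186.70 → -$1,186.70
  Feb: +$1,186.70 → $0.00
Lowest trial balance = -$8,722.52 (Apr)
Initial deposit = cushion − low point = $2,373.40 − (-$8,722.52) = $11,095.92

$11,095.92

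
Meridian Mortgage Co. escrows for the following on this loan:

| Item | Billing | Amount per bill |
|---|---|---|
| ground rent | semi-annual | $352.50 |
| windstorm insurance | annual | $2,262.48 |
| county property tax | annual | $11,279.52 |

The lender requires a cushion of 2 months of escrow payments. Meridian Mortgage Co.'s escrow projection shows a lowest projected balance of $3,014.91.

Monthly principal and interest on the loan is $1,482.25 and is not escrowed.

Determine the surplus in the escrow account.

$640.41

Ground rent — $352.50 × 2 = $705.00 per year
Windstorm insurance — $2,262.48 per year
County property tax — $11,279.52 per year
Combined annual = $705.00 + $2,262.48 + $11,279.52 = $14,247.00
Monthly escrow = $14,247.00 ÷ 12 = $1,187.25
Required reserve = 2 × $1,187.25 = $2,374.50
Excess over cushion: $3,014.91 − $2,374.50 = $640.41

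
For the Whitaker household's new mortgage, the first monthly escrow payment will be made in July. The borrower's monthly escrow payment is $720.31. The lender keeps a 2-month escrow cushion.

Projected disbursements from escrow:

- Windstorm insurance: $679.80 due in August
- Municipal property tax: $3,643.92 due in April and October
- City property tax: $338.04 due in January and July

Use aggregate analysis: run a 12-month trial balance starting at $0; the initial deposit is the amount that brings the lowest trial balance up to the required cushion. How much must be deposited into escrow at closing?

$3,221.14

Cushion = 2 × $720.31 = $1,440.62
Trial balance (start $0, +$720.31 each month, − disbursements):
  Jul: +$720.31 − $338.04 → $382.27
  Aug: +$720.31 − $679.80 → $422.78
  Sep: +$720.31 → $1,143.09
  Oct: +$720.31 − $3,643.92 → -$1,780.52
  Nov: +$720.31 → -$1,060.21
  Dec: +$720.31 → -$339.90
  Jan: +$720.31 − $338.04 → $42.37
  Feb: +$720.31 → $762.68
  Mar: +$720.31 → $1,482.99
  Apr: +$720.31 − $3,643.92 → -$1,440.62
  May: +$720.31 → -$720.31
  Jun: +$720.31 → $0.00
Lowest trial balance = -$1,780.52 (Oct)
Initial deposit = cushion − low point = $1,440.62 − (-$1,780.52) = $3,221.14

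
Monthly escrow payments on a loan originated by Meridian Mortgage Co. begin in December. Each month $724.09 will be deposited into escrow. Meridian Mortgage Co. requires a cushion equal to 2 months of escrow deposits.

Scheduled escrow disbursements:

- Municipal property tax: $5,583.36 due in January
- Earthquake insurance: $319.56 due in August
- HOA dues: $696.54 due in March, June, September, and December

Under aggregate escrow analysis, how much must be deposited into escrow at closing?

$6,279.90

Cushion = 2 × $724.09 = $1,448.18
Trial balance (start $0, +$724.09 each month, − disbursements):
  Dec: +$724.09 − $696.54 → $27.55
  Jan: +$724.09 − $5,583.36 → -$4,831.72
  Feb: +$724.09 → -$4,107.63
  Mar: +$724.09 − $696.54 → -$4,080.08
  Apr: +$724.09 → -$3,355.99
  May: +$724.09 → -$2,631.90
  Jun: +$724.09 − $696.54 → -$2,604.35
  Jul: +$724.09 → -$1,880.26
  Aug: +$724.09 − $319.56 → -$1,475.73
  Sep: +$724.09 − $696.54 → -$1,448.18
  Oct: +$724.09 → -$724.09
  Nov: +$724.09 → $0.00
Lowest trial balance = -$4,831.72 (Jan)
Initial deposit = cushion − low point = $1,448.18 − (-$4,831.72) = $6,279.90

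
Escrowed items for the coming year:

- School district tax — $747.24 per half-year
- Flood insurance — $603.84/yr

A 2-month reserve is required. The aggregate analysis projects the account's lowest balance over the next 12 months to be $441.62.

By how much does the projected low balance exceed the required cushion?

School district tax: $747.24 × 2 = $1,494.48/yr
Flood insurance: $603.84/yr
Annual escrow total = $1,494.48 + $603.84 = $2,098.32
Base monthly escrow = $2,098.32 / 12 = $174.86
Cushion = 2 × $174.86 = $349.72
Surplus = $441.62 − $349.72 = $91.90

$91.90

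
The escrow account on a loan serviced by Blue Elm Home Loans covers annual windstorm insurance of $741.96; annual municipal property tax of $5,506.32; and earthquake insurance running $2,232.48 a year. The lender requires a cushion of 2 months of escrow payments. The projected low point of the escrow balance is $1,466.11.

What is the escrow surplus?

$52.65

Windstorm insurance: $741.96
Municipal property tax: $5,506.32
Earthquake insurance: $2,232.48
Annual escrow total = $8,480.76
Monthly escrow = $8,480.76 ÷ 12 = $706.73
Required reserve = 2 × $706.73 = $1,413.46
Surplus = $1,466.11 − $1,413.46 = $52.65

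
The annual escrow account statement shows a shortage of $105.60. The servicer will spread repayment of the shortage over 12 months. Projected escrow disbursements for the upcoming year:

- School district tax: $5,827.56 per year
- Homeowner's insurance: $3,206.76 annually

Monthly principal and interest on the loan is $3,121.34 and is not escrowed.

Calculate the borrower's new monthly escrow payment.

$761.66

School district tax: $5,827.56/yr
Homeowner's insurance: $3,206.76/yr
Total annual escrow = $9,034.32
Monthly = $9,034.32 / 12 = $752.86
Monthly shortage recovery: $105.60 / 12 = $8.80
Adjusted monthly = $752.86 + $8.80 = $761.66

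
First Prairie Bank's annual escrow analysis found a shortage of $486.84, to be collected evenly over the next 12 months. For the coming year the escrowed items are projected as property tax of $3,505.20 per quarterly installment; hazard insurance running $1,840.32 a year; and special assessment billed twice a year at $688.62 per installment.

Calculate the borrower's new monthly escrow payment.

$1,477.10

Property tax: $3,505.20 × 4 = $14,020.80/yr
Hazard insurance: $1,840.32/yr
Special assessment: $688.62 × 2 = $1,377.24/yr
Total per year = $17,238.36
Monthly escrow = $17,238.36 / 12 = $1,436.53
Shortage spread = $486.84 / 12 = $40.57/mo
New monthly escrow = $1,436.53 + $40.57 = $1,477.10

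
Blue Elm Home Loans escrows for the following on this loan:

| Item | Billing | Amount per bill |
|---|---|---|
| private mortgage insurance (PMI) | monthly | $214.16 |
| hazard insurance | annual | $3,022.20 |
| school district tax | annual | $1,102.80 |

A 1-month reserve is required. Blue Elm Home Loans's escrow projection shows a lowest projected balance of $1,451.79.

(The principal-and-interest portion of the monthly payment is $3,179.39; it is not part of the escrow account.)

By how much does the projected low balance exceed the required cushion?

$893.88

Private mortgage insurance (PMI) = $214.16 × 12 = $2,569.92/yr
Hazard insurance = $3,022.20/yr
School district tax = $1,102.80/yr
Total per year = $2,569.92 + $3,022.20 + $1,102.80 = $6,694.92
Monthly = $6,694.92 ÷ 12 = $557.91
Required cushion = 1 × $557.91 = $557.91
Surplus = $1,451.79 − $557.91 = $893.88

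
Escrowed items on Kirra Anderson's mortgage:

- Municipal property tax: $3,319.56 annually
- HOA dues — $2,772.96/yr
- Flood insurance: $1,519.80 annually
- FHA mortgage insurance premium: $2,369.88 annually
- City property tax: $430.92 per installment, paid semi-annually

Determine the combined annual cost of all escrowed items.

Municipal property tax: $3,319.56/yr
HOA dues: $2,772.96/yr
Flood insurance: $1,519.80/yr
FHA mortgage insurance premium: $2,369.88/yr
City property tax: $430.92 × 2 = $861.84/yr
Combined annual = $3,319.56 + $2,772.96 + $1,519.80 + $2,369.88 + $861.84 = $10,844.04

$10,844.04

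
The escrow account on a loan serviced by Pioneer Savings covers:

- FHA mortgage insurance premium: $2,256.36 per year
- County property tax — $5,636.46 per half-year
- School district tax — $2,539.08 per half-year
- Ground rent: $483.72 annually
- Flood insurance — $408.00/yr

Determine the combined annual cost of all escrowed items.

$19,499.16

FHA mortgage insurance premium = $2,256.36 per year
County property tax = $5,636.46 × 2 = $11,272.92 per year
School district tax = $2,539.08 × 2 = $5,078.16 per year
Ground rent = $483.72 per year
Flood insurance = $408.00 per year
Total per year = $2,256.36 + $11,272.92 + $5,078.16 + $483.72 + $408.00 = $19,499.16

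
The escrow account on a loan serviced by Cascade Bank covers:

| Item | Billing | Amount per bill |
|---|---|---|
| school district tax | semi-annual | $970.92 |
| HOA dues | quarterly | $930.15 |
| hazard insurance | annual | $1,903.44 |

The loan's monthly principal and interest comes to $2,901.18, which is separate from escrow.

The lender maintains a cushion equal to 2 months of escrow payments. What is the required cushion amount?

School district tax: $970.92 × 2 = $1,941.84
HOA dues: $930.15 × 4 = $3,720.60
Hazard insurance: $1,903.44
Annual escrow total = $7,565.88
Monthly escrow = $7,565.88 / 12 = $630.49
Required cushion = 2 × $630.49 = $1,260.98

$1,260.98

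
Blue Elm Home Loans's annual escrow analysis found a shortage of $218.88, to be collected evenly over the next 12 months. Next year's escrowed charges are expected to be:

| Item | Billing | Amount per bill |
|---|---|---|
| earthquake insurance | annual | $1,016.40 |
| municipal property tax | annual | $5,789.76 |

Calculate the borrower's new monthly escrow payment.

Earthquake insurance: $1,016.40 annually
Municipal property tax: $5,789.76 annually
Total annual escrow = $6,806.16
Per month = $6,806.16 / 12 = $567.18
Shortage per month = $218.88 / 12 = $18.24
Adjusted monthly = $567.18 + $18.24 = $585.42

$585.42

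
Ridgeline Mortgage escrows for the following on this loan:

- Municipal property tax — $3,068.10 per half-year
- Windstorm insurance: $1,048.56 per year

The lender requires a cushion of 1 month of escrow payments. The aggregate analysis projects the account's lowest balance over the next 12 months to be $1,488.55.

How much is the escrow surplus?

Municipal property tax: $3,068.10 × 2 = $6,136.20 annually
Windstorm insurance: $1,048.56 annually
Annual escrow total = $6,136.20 + $1,048.56 = $7,184.76
Per month = $7,184.76 ÷ 12 = $598.73
Required cushion = 1 × $598.73 = $598.73
Surplus = $1,488.55 − $598.73 = $889.82

$889.82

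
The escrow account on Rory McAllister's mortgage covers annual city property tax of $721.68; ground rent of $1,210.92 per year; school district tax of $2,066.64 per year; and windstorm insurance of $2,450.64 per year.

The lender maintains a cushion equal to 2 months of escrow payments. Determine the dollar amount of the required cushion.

City property tax — $721.68/yr
Ground rent — $1,210.92/yr
School district tax — $2,066.64/yr
Windstorm insurance — $2,450.64/yr
Total per year = $721.68 + $1,210.92 + $2,066.64 + $2,450.64 = $6,449.88
Base monthly escrow = $6,449.88 ÷ 12 = $537.49
Required cushion = 2 × $537.49 = $1,074.98

$1,074.98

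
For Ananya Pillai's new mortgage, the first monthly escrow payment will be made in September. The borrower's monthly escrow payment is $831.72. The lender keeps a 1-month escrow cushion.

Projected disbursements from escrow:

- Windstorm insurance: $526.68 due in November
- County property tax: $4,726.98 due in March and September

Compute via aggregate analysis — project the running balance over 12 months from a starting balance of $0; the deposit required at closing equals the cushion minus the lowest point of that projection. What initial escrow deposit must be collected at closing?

Cushion = 1 × $831.72 = $831.72
Trial balance (start $0, +$831.72 each month, − disbursements):
  Sep: +$831.72 − $4,726.98 → -$3,895.26
  Oct: +$831.72 → -$3,063.54
  Nov: +$831.72 − $526.68 → -$2,758.50
  Dec: +$831.72 → -$1,926.78
  Jan: +$831.72 → -$1,095.06
  Feb: +$831.72 → -$263.34
  Mar: +$831.72 − $4,726.98 → -$4,158.60
  Apr: +$831.72 → -$3,326.88
  May: +$831.72 → -$2,495.16
  Jun: +$831.72 → -$1,663.44
  Jul: +$831.72 → -$831.72
  Aug: +$831.72 → $0.00
Lowest trial balance = -$4,158.60 (Mar)
Initial deposit = cushion − low point = $831.72 − (-$4,158.60) = $4,990.32

$4,990.32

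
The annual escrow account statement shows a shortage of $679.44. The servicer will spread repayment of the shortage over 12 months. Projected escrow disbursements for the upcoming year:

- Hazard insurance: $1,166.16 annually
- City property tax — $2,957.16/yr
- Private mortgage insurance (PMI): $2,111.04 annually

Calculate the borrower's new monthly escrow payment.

$576.15

Hazard insurance = $1,166.16 per year
City property tax = $2,957.16 per year
Private mortgage insurance (PMI) = $2,111.04 per year
Total per year = $1,166.16 + $2,957.16 + $2,111.04 = $6,234.36
Monthly escrow = $6,234.36 / 12 = $519.53
Shortage spread = $679.44 / 12 = $56.62/mo
Adjusted monthly = $519.53 + $56.62 = $576.15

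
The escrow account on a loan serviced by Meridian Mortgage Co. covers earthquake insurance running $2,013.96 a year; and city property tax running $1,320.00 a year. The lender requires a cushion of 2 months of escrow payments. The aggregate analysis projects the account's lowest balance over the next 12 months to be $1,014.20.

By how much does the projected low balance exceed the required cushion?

$458.54

Earthquake insurance: $2,013.96 per year
City property tax: $1,320.00 per year
Total annual escrow = $2,013.96 + $1,320.00 = $3,333.96
Base monthly escrow = $3,333.96 ÷ 12 = $277.83
Required reserve = 2 × $277.83 = $555.66
Excess over cushion: $1,014.20 − $555.66 = $458.54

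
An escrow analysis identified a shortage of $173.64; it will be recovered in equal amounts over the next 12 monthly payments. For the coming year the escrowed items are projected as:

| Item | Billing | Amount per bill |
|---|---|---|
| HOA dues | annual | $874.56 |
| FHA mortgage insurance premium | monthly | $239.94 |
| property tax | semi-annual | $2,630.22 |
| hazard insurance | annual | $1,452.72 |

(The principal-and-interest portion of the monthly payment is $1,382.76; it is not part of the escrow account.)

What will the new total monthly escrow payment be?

$886.72

HOA dues — $874.56 annually
FHA mortgage insurance premium — $239.94 × 12 = $2,879.28 annually
Property tax — $2,630.22 × 2 = $5,260.44 annually
Hazard insurance — $1,452.72 annually
Annual escrow total = $10,467.00
Monthly escrow = $10,467.00 ÷ 12 = $872.25
Monthly shortage recovery: $173.64 / 12 = $14.47
New monthly escrow = $872.25 + $14.47 = $886.72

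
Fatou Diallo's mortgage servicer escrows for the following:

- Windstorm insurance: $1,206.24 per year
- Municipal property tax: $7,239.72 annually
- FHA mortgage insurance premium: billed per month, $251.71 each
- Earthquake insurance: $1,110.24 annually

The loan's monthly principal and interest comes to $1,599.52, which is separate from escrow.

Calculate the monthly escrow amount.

$1,048.06

Windstorm insurance: $1,206.24 annually
Municipal property tax: $7,239.72 annually
FHA mortgage insurance premium: $251.71 × 12 = $3,020.52 annually
Earthquake insurance: $1,110.24 annually
Total per year = $1,206.24 + $7,239.72 + $3,020.52 + $1,110.24 = $12,576.72
Base monthly escrow = $12,576.72 / 12 = $1,048.06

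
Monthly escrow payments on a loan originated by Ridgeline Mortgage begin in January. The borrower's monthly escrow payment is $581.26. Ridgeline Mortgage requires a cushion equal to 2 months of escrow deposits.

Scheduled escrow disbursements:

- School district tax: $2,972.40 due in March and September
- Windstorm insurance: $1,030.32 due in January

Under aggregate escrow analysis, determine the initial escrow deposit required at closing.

$3,421.46

Cushion = 2 × $581.26 = $1,162.52
Trial balance (start $0, +$581.26 each month, − disbursements):
  Jan: +$581.26 − $1,030.32 → -$449.06
  Feb: +$581.26 → $132.20
  Mar: +$581.26 − $2,972.40 → -$2,258.94
  Apr: +$581.26 → -$1,677.68
  May: +$581.26 → -$1,096.42
  Jun: +$581.26 → -$515.16
  Jul: +$581.26 → $66.10
  Aug: +$581.26 → $647.36
  Sep: +$581.26 − $2,972.40 → -$1,743.78
  Oct: +$581.26 → -$1,162.52
  Nov: +$581.26 → -$581.26
  Dec: +$581.26 → $0.00
Lowest trial balance = -$2,258.94 (Mar)
Initial deposit = cushion − low point = $1,162.52 − (-$2,258.94) = $3,421.46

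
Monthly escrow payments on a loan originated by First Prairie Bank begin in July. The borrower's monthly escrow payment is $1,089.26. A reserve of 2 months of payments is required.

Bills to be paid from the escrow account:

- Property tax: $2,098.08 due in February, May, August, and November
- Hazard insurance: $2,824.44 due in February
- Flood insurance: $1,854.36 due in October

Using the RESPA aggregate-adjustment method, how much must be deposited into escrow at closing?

Cushion = 2 × $1,089.26 = $2,178.52
Trial balance (start $0, +$1,089.26 each month, − disbursements):
  Jul: +$1,089.26 → $1,089.26
  Aug: +$1,089.26 − $2,098.08 → $80.44
  Sep: +$1,089.26 → $1,169.70
  Oct: +$1,089.26 − $1,854.36 → $404.60
  Nov: +$1,089.26 − $2,098.08 → -$604.22
  Dec: +$1,089.26 → $485.04
  Jan: +$1,089.26 → $1,574.30
  Feb: +$1,089.26 − $4,922.52 → -$2,258.96
  Mar: +$1,089.26 → -$1,169.70
  Apr: +$1,089.26 → -$80.44
  May: +$1,089.26 − $2,098.08 → -$1,089.26
  Jun: +$1,089.26 → $0.00
Lowest trial balance = -$2,258.96 (Feb)
Initial deposit = cushion − low point = $2,178.52 − (-$2,258.96) = $4,437.48

$4,437.48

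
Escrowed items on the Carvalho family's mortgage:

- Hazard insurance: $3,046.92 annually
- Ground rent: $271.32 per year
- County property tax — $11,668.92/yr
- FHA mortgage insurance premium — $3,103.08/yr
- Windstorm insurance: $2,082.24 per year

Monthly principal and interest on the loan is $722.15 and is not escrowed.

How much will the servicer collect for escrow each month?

$1,681.04

Hazard insurance — $3,046.92 per year
Ground rent — $271.32 per year
County property tax — $11,668.92 per year
FHA mortgage insurance premium — $3,103.08 per year
Windstorm insurance — $2,082.24 per year
Combined annual = $20,172.48
Monthly escrow = $20,172.48 / 12 = $1,681.04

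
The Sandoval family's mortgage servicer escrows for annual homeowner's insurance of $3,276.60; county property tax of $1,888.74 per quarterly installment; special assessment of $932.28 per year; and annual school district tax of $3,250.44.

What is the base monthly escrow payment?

$1,251.19

Homeowner's insurance = $3,276.60 per year
County property tax = $1,888.74 × 4 = $7,554.96 per year
Special assessment = $932.28 per year
School district tax = $3,250.44 per year
Total per year = $15,014.28
Monthly = $15,014.28 / 12 = $1,251.19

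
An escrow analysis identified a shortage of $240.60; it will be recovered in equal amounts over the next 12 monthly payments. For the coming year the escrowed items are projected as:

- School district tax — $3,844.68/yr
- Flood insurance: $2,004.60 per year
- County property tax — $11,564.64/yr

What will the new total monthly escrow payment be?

$1,471.21

School district tax: $3,844.68 annually
Flood insurance: $2,004.60 annually
County property tax: $11,564.64 annually
Yearly total = $17,413.92
Base monthly escrow = $17,413.92 ÷ 12 = $1,451.16
Monthly shortage recovery: $240.60 / 12 = $20.05
New monthly escrow = $1,451.16 + $20.05 = $1,471.21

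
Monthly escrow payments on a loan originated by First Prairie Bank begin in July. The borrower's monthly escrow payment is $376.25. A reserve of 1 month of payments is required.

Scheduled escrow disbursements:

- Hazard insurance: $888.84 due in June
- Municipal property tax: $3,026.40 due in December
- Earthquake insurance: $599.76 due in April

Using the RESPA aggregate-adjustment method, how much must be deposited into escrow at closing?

Cushion = 1 × $376.25 = $376.25
Trial balance (start $0, +$376.25 each month, − disbursements):
  Jul: +$376.25 → $376.25
  Aug: +$376.25 → $752.50
  Sep: +$376.25 → $1,128.75
  Oct: +$376.25 → $1,505.00
  Nov: +$376.25 → $1,881.25
  Dec: +$376.25 − $3,026.40 → -$768.90
  Jan: +$376.25 → -$392.65
  Feb: +$376.25 → -$16.40
  Mar: +$376.25 → $359.85
  Apr: +$376.25 − $599.76 → $136.34
  May: +$376.25 → $512.59
  Jun: +$376.25 − $888.84 → $0.00
Lowest trial balance = -$768.90 (Dec)
Initial deposit = cushion − low point = $376.25 − (-$768.90) = $1,145.15

$1,145.15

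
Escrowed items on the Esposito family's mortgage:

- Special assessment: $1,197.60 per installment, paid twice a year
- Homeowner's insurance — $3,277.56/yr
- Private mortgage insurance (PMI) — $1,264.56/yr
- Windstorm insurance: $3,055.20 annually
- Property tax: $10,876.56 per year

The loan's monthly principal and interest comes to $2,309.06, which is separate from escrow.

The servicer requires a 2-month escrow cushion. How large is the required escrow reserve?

$3,478.18

Special assessment: $1,197.60 × 2 = $2,395.20/yr
Homeowner's insurance: $3,277.56/yr
Private mortgage insurance (PMI): $1,264.56/yr
Windstorm insurance: $3,055.20/yr
Property tax: $10,876.56/yr
Yearly total = $2,395.20 + $3,277.56 + $1,264.56 + $3,055.20 + $10,876.56 = $20,869.08
Monthly = $20,869.08 / 12 = $1,739.09
Required cushion = 2 × $1,739.09 = $3,478.18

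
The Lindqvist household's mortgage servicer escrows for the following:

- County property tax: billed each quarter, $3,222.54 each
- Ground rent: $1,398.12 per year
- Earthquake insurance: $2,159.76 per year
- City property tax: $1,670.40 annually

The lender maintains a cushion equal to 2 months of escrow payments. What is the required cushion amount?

$3,019.74

County property tax — $3,222.54 × 4 = $12,890.16 annually
Ground rent — $1,398.12 annually
Earthquake insurance — $2,159.76 annually
City property tax — $1,670.40 annually
Total per year = $18,118.44
Monthly escrow = $18,118.44 ÷ 12 = $1,509.87
Cushion = 2 × $1,509.87 = $3,019.74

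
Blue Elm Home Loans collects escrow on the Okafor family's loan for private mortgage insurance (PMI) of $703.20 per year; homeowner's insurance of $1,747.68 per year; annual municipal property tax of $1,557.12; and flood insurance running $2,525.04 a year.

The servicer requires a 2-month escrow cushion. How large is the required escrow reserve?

$1,088.84

Private mortgage insurance (PMI) = $703.20 annually
Homeowner's insurance = $1,747.68 annually
Municipal property tax = $1,557.12 annually
Flood insurance = $2,525.04 annually
Combined annual = $703.20 + $1,747.68 + $1,557.12 + $2,525.04 = $6,533.04
Monthly escrow = $6,533.04 / 12 = $544.42
Reserve = 2 × $544.42 = $1,088.84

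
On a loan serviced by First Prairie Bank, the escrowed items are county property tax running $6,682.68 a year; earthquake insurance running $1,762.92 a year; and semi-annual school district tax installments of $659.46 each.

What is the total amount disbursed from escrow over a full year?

County property tax = $6,682.68/yr
Earthquake insurance = $1,762.92/yr
School district tax = $659.46 × 2 = $1,318.92/yr
Annual escrow total = $6,682.68 + $1,762.92 + $1,318.92 = $9,764.52

$9,764.52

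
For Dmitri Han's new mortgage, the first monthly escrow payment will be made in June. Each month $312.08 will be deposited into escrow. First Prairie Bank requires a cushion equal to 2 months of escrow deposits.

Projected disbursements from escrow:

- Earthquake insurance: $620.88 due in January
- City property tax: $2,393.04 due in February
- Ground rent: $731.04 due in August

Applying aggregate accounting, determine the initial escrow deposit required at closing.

Cushion = 2 × $312.08 = $624.16
Trial balance (start $0, +$312.08 each month, − disbursements):
  Jun: +$312.08 → $312.08
  Jul: +$312.08 → $624.16
  Aug: +$312.08 − $731.04 → $205.20
  Sep: +$312.08 → $517.28
  Oct: +$312.08 → $829.36
  Nov: +$312.08 → $1,141.44
  Dec: +$312.08 → $1,453.52
  Jan: +$312.08 − $620.88 → $1,144.72
  Feb: +$312.08 − $2,393.04 → -$936.24
  Mar: +$312.08 → -$624.16
  Apr: +$312.08 → -$312.08
  May: +$312.08 → $0.00
Lowest trial balance = -$936.24 (Feb)
Initial deposit = cushion − low point = $624.16 − (-$936.24) = $1,560.40

$1,560.40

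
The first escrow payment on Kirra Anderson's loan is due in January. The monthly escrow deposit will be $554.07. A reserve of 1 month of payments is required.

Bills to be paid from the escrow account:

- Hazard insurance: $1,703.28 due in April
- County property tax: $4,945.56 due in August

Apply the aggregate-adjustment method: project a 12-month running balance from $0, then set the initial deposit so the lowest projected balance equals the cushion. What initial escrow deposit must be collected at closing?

$2,770.35

Cushion = 1 × $554.07 = $554.07
Trial balance (start $0, +$554.07 each month, − disbursements):
  Jan: +$554.07 → $554.07
  Feb: +$554.07 → $1,108.14
  Mar: +$554.07 → $1,662.21
  Apr: +$554.07 − $1,703.28 → $513.00
  May: +$554.07 → $1,067.07
  Jun: +$554.07 → $1,621.14
  Jul: +$554.07 → $2,175.21
  Aug: +$554.07 − $4,945.56 → -$2,216.28
  Sep: +$554.07 → -$1,662.21
  Oct: +$554.07 → -$1,108.14
  Nov: +$554.07 → -$554.07
  Dec: +$554.07 → $0.00
Lowest trial balance = -$2,216.28 (Aug)
Initial deposit = cushion − low point = $554.07 − (-$2,216.28) = $2,770.35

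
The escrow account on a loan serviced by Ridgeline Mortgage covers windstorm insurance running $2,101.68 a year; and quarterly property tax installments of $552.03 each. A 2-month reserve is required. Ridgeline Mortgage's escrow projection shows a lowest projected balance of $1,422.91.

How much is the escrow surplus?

$704.61

Windstorm insurance = $2,101.68 annually
Property tax = $552.03 × 4 = $2,208.12 annually
Yearly total = $4,309.80
Monthly = $4,309.80 ÷ 12 = $359.15
Cushion = 2 × $359.15 = $718.30
Excess over cushion: $1,422.91 − $718.30 = $704.61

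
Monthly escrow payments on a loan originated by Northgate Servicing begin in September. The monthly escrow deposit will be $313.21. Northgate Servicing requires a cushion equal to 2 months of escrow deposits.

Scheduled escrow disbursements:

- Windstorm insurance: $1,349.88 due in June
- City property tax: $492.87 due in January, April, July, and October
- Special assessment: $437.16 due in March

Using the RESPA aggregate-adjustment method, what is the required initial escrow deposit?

$939.63

Cushion = 2 × $313.21 = $626.42
Trial balance (start $0, +$313.21 each month, − disbursements):
  Sep: +$313.21 → $313.21
  Oct: +$313.21 − $492.87 → $133.55
  Nov: +$313.21 → $446.76
  Dec: +$313.21 → $759.97
  Jan: +$313.21 − $492.87 → $580.31
  Feb: +$313.21 → $893.52
  Mar: +$313.21 − $437.16 → $769.57
  Apr: +$313.21 − $492.87 → $589.91
  May: +$313.21 → $903.12
  Jun: +$313.21 − $1,349.88 → -$133.55
  Jul: +$313.21 − $492.87 → -$313.21
  Aug: +$313.21 → $0.00
Lowest trial balance = -$313.21 (Jul)
Initial deposit = cushion − low point = $626.42 − (-$313.21) = $939.63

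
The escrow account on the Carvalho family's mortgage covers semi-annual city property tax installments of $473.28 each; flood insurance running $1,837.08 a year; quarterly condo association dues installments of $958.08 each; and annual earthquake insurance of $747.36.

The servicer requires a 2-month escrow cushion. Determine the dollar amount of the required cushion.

$1,227.22

City property tax — $473.28 × 2 = $946.56 per year
Flood insurance — $1,837.08 per year
Condo association dues — $958.08 × 4 = $3,832.32 per year
Earthquake insurance — $747.36 per year
Combined annual = $946.56 + $1,837.08 + $3,832.32 + $747.36 = $7,363.32
Base monthly escrow = $7,363.32 / 12 = $613.61
Reserve = 2 × $613.61 = $1,227.22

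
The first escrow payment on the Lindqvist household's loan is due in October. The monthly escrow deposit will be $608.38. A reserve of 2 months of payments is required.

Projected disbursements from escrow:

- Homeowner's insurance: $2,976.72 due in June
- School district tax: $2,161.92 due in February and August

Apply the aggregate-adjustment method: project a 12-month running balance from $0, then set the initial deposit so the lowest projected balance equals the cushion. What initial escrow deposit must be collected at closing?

$1,825.14

Cushion = 2 × $608.38 = $1,216.76
Trial balance (start $0, +$608.38 each month, − disbursements):
  Oct: +$608.38 → $608.38
  Nov: +$608.38 → $1,216.76
  Dec: +$608.38 → $1,825.14
  Jan: +$608.38 → $2,433.52
  Feb: +$608.38 − $2,161.92 → $879.98
  Mar: +$608.38 → $1,488.36
  Apr: +$608.38 → $2,096.74
  May: +$608.38 → $2,705.12
  Jun: +$608.38 − $2,976.72 → $336.78
  Jul: +$608.38 → $945.16
  Aug: +$608.38 − $2,161.92 → -$608.38
  Sep: +$608.38 → $0.00
Lowest trial balance = -$608.38 (Aug)
Initial deposit = cushion − low point = $1,216.76 − (-$608.38) = $1,825.14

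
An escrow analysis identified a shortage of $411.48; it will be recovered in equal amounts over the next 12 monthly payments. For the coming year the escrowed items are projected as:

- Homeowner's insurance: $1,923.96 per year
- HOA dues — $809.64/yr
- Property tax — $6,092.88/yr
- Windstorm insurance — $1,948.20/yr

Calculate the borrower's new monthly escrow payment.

Homeowner's insurance = $1,923.96 annually
HOA dues = $809.64 annually
Property tax = $6,092.88 annually
Windstorm insurance = $1,948.20 annually
Annual escrow total = $10,774.68
Per month = $10,774.68 / 12 = $897.89
Monthly shortage recovery: $411.48 ÷ 12 = $34.29
Adjusted monthly = $897.89 + $34.29 = $932.18

$932.18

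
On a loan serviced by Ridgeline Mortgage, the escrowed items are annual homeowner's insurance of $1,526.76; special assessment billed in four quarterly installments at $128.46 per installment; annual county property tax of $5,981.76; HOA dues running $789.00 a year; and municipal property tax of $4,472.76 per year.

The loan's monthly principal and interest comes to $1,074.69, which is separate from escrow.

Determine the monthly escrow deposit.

$1,107.01

Homeowner's insurance = $1,526.76/yr
Special assessment = $128.46 × 4 = $513.84/yr
County property tax = $5,981.76/yr
HOA dues = $789.00/yr
Municipal property tax = $4,472.76/yr
Total per year = $13,284.12
Base monthly escrow = $13,284.12 ÷ 12 = $1,107.01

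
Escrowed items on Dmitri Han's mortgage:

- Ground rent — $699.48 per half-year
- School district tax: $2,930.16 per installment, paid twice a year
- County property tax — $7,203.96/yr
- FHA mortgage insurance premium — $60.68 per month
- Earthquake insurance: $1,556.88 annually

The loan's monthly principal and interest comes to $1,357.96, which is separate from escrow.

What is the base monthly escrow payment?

$1,395.69

Ground rent: $699.48 × 2 = $1,398.96 per year
School district tax: $2,930.16 × 2 = $5,860.32 per year
County property tax: $7,203.96 per year
FHA mortgage insurance premium: $60.68 × 12 = $728.16 per year
Earthquake insurance: $1,556.88 per year
Total annual escrow = $1,398.96 + $5,860.32 + $7,203.96 + $728.16 + $1,556.88 = $16,748.28
Base monthly escrow = $16,748.28 ÷ 12 = $1,395.69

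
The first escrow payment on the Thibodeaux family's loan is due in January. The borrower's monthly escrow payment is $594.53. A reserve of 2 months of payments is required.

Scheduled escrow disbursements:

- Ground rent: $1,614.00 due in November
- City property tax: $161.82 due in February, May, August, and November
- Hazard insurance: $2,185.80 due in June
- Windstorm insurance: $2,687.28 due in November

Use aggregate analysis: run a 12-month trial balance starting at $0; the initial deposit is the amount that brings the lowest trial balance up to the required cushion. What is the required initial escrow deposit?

$1,783.59

Cushion = 2 × $594.53 = $1,189.06
Trial balance (start $0, +$594.53 each month, − disbursements):
  Jan: +$594.53 → $594.53
  Feb: +$594.53 − $161.82 → $1,027.24
  Mar: +$594.53 → $1,621.77
  Apr: +$594.53 → $2,216.30
  May: +$594.53 − $161.82 → $2,649.01
  Jun: +$594.53 − $2,185.80 → $1,057.74
  Jul: +$594.53 → $1,652.27
  Aug: +$594.53 − $161.82 → $2,084.98
  Sep: +$594.53 → $2,679.51
  Oct: +$594.53 → $3,274.04
  Nov: +$594.53 − $4,463.10 → -$594.53
  Dec: +$594.53 → $0.00
Lowest trial balance = -$594.53 (Nov)
Initial deposit = cushion − low point = $1,189.06 − (-$594.53) = $1,783.59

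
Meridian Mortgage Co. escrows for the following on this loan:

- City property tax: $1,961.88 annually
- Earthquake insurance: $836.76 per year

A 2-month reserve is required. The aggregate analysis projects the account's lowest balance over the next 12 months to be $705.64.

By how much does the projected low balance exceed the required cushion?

$239.20

City property tax — $1,961.88 annually
Earthquake insurance — $836.76 annually
Yearly total = $1,961.88 + $836.76 = $2,798.64
Base monthly escrow = $2,798.64 / 12 = $233.22
Required reserve = 2 × $233.22 = $466.44
Surplus = $705.64 − $466.44 = $239.20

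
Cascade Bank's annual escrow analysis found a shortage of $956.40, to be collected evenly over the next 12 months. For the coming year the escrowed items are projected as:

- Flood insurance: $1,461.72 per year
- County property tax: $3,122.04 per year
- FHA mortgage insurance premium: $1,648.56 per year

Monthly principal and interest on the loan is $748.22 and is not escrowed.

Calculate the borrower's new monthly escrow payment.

$599.06

Flood insurance — $1,461.72 annually
County property tax — $3,122.04 annually
FHA mortgage insurance premium — $1,648.56 annually
Combined annual = $1,461.72 + $3,122.04 + $1,648.56 = $6,232.32
Monthly = $6,232.32 ÷ 12 = $519.36
Shortage per month = $956.40 ÷ 12 = $79.70
New monthly escrow = $519.36 + $79.70 = $599.06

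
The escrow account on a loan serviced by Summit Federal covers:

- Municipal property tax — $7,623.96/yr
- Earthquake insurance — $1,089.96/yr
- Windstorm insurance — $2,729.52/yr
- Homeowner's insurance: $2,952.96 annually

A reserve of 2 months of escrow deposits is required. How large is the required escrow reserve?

$2,399.40

Municipal property tax = $7,623.96
Earthquake insurance = $1,089.96
Windstorm insurance = $2,729.52
Homeowner's insurance = $2,952.96
Total per year = $7,623.96 + $1,089.96 + $2,729.52 + $2,952.96 = $14,396.40
Base monthly escrow = $14,396.40 ÷ 12 = $1,199.70
Cushion = 2 × $1,199.70 = $2,399.40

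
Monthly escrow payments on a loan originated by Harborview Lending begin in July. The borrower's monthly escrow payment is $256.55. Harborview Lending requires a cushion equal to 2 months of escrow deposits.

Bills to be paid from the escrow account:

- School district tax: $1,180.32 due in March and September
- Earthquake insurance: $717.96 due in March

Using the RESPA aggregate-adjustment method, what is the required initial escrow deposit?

Cushion = 2 × $256.55 = $513.10
Trial balance (start $0, +$256.55 each month, − disbursements):
  Jul: +$256.55 → $256.55
  Aug: +$256.55 → $513.10
  Sep: +$256.55 − $1,180.32 → -$410.67
  Oct: +$256.55 → -$154.12
  Nov: +$256.55 → $102.43
  Dec: +$256.55 → $358.98
  Jan: +$256.55 → $615.53
  Feb: +$256.55 → $872.08
  Mar: +$256.55 − $1,898.28 → -$769.65
  Apr: +$256.55 → -$513.10
  May: +$256.55 → -$256.55
  Jun: +$256.55 → $0.00
Lowest trial balance = -$769.65 (Mar)
Initial deposit = cushion − low point = $513.10 − (-$769.65) = $1,282.75

$1,282.75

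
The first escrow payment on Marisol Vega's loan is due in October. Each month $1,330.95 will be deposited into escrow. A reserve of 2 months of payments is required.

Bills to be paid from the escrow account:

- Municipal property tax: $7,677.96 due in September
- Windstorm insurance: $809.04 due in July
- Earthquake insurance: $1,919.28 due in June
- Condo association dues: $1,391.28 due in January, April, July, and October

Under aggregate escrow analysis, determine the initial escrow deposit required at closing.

Cushion = 2 × $1,330.95 = $2,661.90
Trial balance (start $0, +$1,330.95 each month, − disbursements):
  Oct: +$1,330.95 − $1,391.28 → -$60.33
  Nov: +$1,330.95 → $1,270.62
  Dec: +$1,330.95 → $2,601.57
  Jan: +$1,330.95 − $1,391.28 → $2,541.24
  Feb: +$1,330.95 → $3,872.19
  Mar: +$1,330.95 → $5,203.14
  Apr: +$1,330.95 − $1,391.28 → $5,142.81
  May: +$1,330.95 → $6,473.76
  Jun: +$1,330.95 − $1,919.28 → $5,885.43
  Jul: +$1,330.95 − $2,200.32 → $5,016.06
  Aug: +$1,330.95 → $6,347.01
  Sep: +$1,330.95 − $7,677.96 → $0.00
Lowest trial balance = -$60.33 (Oct)
Initial deposit = cushion − low point = $2,661.90 − (-$60.33) = $2,722.23

$2,722.23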